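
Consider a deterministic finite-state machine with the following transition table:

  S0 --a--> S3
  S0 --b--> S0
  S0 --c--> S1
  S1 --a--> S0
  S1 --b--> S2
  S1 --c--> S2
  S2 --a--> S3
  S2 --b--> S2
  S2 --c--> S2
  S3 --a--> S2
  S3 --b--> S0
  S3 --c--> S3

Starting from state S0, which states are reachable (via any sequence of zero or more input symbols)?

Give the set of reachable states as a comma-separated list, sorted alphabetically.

BFS from S0:
  visit S0: S0--a-->S3 (new), S0--b-->S0 (seen), S0--c-->S1 (new)
  visit S3: S3--a-->S2 (new), S3--b-->S0 (seen), S3--c-->S3 (seen)
  visit S1: S1--a-->S0 (seen), S1--b-->S2 (seen), S1--c-->S2 (seen)
  visit S2: S2--a-->S3 (seen), S2--b-->S2 (seen), S2--c-->S2 (seen)

Answer: S0, S1, S2, S3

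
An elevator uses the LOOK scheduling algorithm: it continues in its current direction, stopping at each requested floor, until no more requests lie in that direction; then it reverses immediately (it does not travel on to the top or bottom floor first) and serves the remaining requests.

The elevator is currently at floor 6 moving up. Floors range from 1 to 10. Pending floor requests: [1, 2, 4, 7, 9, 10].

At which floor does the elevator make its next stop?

Current floor: 6, direction: up
Requests above: [7, 9, 10]
Requests below: [1, 2, 4]
Moving up and requests lie above → nearest above is min([7, 9, 10]) = 7

Answer: 7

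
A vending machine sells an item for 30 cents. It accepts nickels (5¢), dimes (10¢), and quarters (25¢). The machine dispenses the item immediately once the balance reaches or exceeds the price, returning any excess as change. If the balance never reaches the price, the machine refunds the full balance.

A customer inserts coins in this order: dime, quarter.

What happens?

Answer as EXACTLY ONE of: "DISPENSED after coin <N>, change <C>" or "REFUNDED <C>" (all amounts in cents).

Price: 30¢
Coin 1 (dime, 10¢): balance = 10¢
Coin 2 (quarter, 25¢): balance = 35¢
  → balance >= price → DISPENSE, change = 35 - 30 = 5¢

Answer: DISPENSED after coin 2, change 5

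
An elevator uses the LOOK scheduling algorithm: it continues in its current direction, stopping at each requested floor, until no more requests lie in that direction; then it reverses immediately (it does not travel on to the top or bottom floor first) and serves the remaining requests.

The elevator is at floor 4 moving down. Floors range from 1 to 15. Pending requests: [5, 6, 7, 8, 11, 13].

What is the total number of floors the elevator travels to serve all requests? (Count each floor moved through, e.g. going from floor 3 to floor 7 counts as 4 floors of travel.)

Start at floor 4 moving down, LOOK stop order: [5, 6, 7, 8, 11, 13]
  4 → 5: |5-4| = 1, total = 1
  5 → 6: |6-5| = 1, total = 2
  6 → 7: |7-6| = 1, total = 3
  7 → 8: |8-7| = 1, total = 4
  8 → 11: |11-8| = 3, total = 7
  11 → 13: |13-11| = 2, total = 9

Answer: 9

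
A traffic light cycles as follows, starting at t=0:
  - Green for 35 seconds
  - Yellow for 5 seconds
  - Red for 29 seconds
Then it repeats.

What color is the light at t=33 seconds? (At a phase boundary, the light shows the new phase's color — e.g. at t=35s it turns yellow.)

Answer: green

Derivation:
Cycle length = 35 + 5 + 29 = 69s
t = 33, phase_t = 33 mod 69 = 33
33 < 35 (green end) → GREEN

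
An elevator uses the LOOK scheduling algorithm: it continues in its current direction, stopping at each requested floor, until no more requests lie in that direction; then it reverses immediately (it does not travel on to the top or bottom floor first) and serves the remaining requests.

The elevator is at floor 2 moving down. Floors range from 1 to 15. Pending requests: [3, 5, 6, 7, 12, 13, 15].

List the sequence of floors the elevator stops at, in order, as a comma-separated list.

Current: 2, moving DOWN
Serve below first (descending): []
Then reverse, serve above (ascending): [3, 5, 6, 7, 12, 13, 15]

Answer: 3, 5, 6, 7, 12, 13, 15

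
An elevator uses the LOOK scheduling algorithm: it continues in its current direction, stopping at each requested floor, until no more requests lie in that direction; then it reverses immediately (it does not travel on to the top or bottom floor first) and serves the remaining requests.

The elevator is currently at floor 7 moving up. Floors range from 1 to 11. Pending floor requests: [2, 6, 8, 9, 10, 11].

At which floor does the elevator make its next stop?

Current floor: 7, direction: up
Requests above: [8, 9, 10, 11]
Requests below: [2, 6]
Moving up and requests lie above → nearest above is min([8, 9, 10, 11]) = 8

Answer: 8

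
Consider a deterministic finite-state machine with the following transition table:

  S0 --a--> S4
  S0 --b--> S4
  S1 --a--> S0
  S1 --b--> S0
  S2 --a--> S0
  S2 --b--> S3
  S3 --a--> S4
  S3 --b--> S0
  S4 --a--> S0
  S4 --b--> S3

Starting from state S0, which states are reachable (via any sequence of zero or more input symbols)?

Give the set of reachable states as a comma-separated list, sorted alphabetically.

Answer: S0, S3, S4

Derivation:
BFS from S0:
  visit S0: S0--a-->S4 (new), S0--b-->S4 (seen)
  visit S4: S4--a-->S0 (seen), S4--b-->S3 (new)
  visit S3: S3--a-->S4 (seen), S3--b-->S0 (seen)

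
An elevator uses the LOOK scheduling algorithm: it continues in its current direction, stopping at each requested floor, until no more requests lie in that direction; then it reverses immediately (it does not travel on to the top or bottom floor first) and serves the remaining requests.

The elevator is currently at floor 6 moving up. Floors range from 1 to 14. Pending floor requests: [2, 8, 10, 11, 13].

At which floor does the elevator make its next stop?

Current floor: 6, direction: up
Requests above: [8, 10, 11, 13]
Requests below: [2]
Moving up and requests lie above → nearest above is min([8, 10, 11, 13]) = 8

Answer: 8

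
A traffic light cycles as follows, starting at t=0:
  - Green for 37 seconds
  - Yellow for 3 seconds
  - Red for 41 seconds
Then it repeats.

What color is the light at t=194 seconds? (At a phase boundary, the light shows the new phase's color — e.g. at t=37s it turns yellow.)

Answer: green

Derivation:
Cycle length = 37 + 3 + 41 = 81s
t = 194, phase_t = 194 mod 81 = 32
32 < 37 (green end) → GREEN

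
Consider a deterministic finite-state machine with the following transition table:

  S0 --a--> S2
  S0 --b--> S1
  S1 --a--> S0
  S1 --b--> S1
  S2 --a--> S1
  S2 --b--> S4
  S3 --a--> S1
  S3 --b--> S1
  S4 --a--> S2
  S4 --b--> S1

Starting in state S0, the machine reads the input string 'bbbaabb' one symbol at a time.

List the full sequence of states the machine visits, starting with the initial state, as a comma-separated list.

Start: S0
  read 'b': S0 --b--> S1
  read 'b': S1 --b--> S1
  read 'b': S1 --b--> S1
  read 'a': S1 --a--> S0
  read 'a': S0 --a--> S2
  read 'b': S2 --b--> S4
  read 'b': S4 --b--> S1

Answer: S0, S1, S1, S1, S0, S2, S4, S1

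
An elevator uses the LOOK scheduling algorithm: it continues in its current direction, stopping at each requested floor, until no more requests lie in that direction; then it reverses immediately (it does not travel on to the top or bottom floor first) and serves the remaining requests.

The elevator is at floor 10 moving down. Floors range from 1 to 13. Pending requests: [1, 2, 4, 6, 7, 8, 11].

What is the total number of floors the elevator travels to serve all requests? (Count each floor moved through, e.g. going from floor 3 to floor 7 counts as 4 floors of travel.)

Answer: 19

Derivation:
Start at floor 10 moving down, LOOK stop order: [8, 7, 6, 4, 2, 1, 11]
  10 → 8: |8-10| = 2, total = 2
  8 → 7: |7-8| = 1, total = 3
  7 → 6: |6-7| = 1, total = 4
  6 → 4: |4-6| = 2, total = 6
  4 → 2: |2-4| = 2, total = 8
  2 → 1: |1-2| = 1, total = 9
  1 → 11: |11-1| = 10, total = 19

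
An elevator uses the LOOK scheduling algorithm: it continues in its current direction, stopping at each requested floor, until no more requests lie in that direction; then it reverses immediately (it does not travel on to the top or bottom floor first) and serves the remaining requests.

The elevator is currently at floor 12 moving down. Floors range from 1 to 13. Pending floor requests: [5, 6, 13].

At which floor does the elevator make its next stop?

Current floor: 12, direction: down
Requests above: [13]
Requests below: [5, 6]
Moving down and requests lie below → nearest below is max([5, 6]) = 6

Answer: 6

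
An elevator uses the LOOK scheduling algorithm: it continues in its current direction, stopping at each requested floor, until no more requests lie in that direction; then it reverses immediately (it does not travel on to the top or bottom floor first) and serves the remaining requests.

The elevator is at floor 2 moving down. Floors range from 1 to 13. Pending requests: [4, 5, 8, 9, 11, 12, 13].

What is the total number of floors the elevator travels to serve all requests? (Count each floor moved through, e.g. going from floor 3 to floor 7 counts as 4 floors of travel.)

Answer: 11

Derivation:
Start at floor 2 moving down, LOOK stop order: [4, 5, 8, 9, 11, 12, 13]
  2 → 4: |4-2| = 2, total = 2
  4 → 5: |5-4| = 1, total = 3
  5 → 8: |8-5| = 3, total = 6
  8 → 9: |9-8| = 1, total = 7
  9 → 11: |11-9| = 2, total = 9
  11 → 12: |12-11| = 1, total = 10
  12 → 13: |13-12| = 1, total = 11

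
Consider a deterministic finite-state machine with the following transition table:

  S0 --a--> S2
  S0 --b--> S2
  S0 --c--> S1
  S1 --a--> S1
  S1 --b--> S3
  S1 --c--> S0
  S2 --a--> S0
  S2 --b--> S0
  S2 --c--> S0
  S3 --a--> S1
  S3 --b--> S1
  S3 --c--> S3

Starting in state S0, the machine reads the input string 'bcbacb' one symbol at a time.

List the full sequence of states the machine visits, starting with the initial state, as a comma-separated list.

Answer: S0, S2, S0, S2, S0, S1, S3

Derivation:
Start: S0
  read 'b': S0 --b--> S2
  read 'c': S2 --c--> S0
  read 'b': S0 --b--> S2
  read 'a': S2 --a--> S0
  read 'c': S0 --c--> S1
  read 'b': S1 --b--> S3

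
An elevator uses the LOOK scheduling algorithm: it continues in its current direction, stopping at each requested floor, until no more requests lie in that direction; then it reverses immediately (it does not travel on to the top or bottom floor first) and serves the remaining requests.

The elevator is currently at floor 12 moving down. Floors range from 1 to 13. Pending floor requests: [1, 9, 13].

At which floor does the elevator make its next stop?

Current floor: 12, direction: down
Requests above: [13]
Requests below: [1, 9]
Moving down and requests lie below → nearest below is max([1, 9]) = 9

Answer: 9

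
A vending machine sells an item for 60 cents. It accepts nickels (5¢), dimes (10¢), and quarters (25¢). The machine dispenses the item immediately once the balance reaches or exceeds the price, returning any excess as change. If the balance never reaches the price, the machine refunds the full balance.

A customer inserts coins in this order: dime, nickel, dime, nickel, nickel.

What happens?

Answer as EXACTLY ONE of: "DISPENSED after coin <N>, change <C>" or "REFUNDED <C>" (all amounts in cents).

Answer: REFUNDED 35

Derivation:
Price: 60¢
Coin 1 (dime, 10¢): balance = 10¢
Coin 2 (nickel, 5¢): balance = 15¢
Coin 3 (dime, 10¢): balance = 25¢
Coin 4 (nickel, 5¢): balance = 30¢
Coin 5 (nickel, 5¢): balance = 35¢
All coins inserted, balance 35¢ < price 60¢ → REFUND 35¢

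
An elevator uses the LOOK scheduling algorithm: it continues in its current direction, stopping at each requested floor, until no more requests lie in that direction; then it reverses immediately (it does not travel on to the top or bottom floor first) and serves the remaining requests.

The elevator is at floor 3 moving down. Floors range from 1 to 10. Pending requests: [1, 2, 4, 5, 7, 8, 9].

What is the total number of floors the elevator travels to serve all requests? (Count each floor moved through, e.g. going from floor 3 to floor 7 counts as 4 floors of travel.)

Start at floor 3 moving down, LOOK stop order: [2, 1, 4, 5, 7, 8, 9]
  3 → 2: |2-3| = 1, total = 1
  2 → 1: |1-2| = 1, total = 2
  1 → 4: |4-1| = 3, total = 5
  4 → 5: |5-4| = 1, total = 6
  5 → 7: |7-5| = 2, total = 8
  7 → 8: |8-7| = 1, total = 9
  8 → 9: |9-8| = 1, total = 10

Answer: 10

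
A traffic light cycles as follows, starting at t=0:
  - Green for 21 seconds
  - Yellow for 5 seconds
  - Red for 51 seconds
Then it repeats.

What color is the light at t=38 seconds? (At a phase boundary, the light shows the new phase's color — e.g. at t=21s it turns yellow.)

Cycle length = 21 + 5 + 51 = 77s
t = 38, phase_t = 38 mod 77 = 38
38 >= 26 → RED

Answer: red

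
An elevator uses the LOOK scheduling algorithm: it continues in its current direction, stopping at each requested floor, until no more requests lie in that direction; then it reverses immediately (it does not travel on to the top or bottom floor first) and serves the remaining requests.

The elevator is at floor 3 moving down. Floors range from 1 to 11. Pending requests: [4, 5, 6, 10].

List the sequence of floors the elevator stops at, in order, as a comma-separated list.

Current: 3, moving DOWN
Serve below first (descending): []
Then reverse, serve above (ascending): [4, 5, 6, 10]

Answer: 4, 5, 6, 10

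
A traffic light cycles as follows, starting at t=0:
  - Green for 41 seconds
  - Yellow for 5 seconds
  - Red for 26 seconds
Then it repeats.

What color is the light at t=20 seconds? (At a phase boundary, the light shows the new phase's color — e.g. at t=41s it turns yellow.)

Cycle length = 41 + 5 + 26 = 72s
t = 20, phase_t = 20 mod 72 = 20
20 < 41 (green end) → GREEN

Answer: green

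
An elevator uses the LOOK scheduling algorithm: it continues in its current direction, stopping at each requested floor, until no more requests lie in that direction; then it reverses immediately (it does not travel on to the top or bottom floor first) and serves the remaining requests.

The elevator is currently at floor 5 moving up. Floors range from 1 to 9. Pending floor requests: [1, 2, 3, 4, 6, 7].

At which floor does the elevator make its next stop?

Current floor: 5, direction: up
Requests above: [6, 7]
Requests below: [1, 2, 3, 4]
Moving up and requests lie above → nearest above is min([6, 7]) = 6

Answer: 6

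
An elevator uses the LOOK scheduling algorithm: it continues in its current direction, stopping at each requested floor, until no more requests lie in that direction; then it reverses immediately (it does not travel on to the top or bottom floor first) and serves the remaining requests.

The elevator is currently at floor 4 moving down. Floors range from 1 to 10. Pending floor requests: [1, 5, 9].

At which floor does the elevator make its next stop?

Current floor: 4, direction: down
Requests above: [5, 9]
Requests below: [1]
Moving down and requests lie below → nearest below is max([1]) = 1

Answer: 1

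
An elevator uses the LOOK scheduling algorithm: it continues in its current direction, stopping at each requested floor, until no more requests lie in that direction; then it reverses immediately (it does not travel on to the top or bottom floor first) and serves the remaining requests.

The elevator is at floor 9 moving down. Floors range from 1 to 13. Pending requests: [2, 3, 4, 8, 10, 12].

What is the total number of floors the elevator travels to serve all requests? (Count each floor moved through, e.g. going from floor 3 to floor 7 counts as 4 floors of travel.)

Answer: 17

Derivation:
Start at floor 9 moving down, LOOK stop order: [8, 4, 3, 2, 10, 12]
  9 → 8: |8-9| = 1, total = 1
  8 → 4: |4-8| = 4, total = 5
  4 → 3: |3-4| = 1, total = 6
  3 → 2: |2-3| = 1, total = 7
  2 → 10: |10-2| = 8, total = 15
  10 → 12: |12-10| = 2, total = 17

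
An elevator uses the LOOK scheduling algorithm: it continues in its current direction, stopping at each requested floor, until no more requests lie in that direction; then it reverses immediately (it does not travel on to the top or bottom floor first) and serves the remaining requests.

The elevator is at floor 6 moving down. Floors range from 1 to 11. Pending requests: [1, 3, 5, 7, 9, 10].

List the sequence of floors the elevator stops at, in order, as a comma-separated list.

Current: 6, moving DOWN
Serve below first (descending): [5, 3, 1]
Then reverse, serve above (ascending): [7, 9, 10]

Answer: 5, 3, 1, 7, 9, 10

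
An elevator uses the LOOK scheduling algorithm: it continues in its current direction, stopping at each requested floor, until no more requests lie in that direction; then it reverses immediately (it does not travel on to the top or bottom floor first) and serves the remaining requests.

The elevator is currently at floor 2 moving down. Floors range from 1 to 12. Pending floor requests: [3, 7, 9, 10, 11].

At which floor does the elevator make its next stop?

Current floor: 2, direction: down
Requests above: [3, 7, 9, 10, 11]
Requests below: []
Moving down but no requests below → reverse; nearest above is min([3, 7, 9, 10, 11]) = 3

Answer: 3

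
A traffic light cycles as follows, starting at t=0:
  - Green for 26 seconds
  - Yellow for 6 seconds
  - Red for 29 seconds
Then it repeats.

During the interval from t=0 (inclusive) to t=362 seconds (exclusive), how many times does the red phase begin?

Answer: 6

Derivation:
Cycle = 26+6+29 = 61s
red phase starts at t = k*61 + 32 for k=0,1,2,...
Need k*61+32 < 362 → k < 5.410
k ∈ {0, ..., 5} → 6 starts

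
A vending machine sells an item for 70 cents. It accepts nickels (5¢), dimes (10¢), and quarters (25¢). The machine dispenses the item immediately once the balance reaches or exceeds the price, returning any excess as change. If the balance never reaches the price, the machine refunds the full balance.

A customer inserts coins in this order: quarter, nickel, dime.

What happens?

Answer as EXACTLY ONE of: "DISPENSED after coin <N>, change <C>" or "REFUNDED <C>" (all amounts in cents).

Price: 70¢
Coin 1 (quarter, 25¢): balance = 25¢
Coin 2 (nickel, 5¢): balance = 30¢
Coin 3 (dime, 10¢): balance = 40¢
All coins inserted, balance 40¢ < price 70¢ → REFUND 40¢

Answer: REFUNDED 40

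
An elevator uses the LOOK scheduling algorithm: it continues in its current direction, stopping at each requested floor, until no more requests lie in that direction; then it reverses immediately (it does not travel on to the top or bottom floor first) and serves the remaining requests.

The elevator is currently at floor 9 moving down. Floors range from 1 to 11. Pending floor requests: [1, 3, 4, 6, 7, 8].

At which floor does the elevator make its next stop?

Current floor: 9, direction: down
Requests above: []
Requests below: [1, 3, 4, 6, 7, 8]
Moving down and requests lie below → nearest below is max([1, 3, 4, 6, 7, 8]) = 8

Answer: 8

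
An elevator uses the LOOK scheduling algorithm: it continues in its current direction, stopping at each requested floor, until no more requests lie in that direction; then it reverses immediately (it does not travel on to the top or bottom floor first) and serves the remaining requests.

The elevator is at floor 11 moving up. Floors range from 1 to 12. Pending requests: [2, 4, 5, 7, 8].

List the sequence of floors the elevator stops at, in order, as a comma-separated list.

Answer: 8, 7, 5, 4, 2

Derivation:
Current: 11, moving UP
Serve above first (ascending): []
Then reverse, serve below (descending): [8, 7, 5, 4, 2]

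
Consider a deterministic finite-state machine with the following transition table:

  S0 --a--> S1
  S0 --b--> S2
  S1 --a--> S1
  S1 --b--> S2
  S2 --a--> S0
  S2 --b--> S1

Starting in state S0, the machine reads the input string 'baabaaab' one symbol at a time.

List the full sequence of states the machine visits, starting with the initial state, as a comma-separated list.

Answer: S0, S2, S0, S1, S2, S0, S1, S1, S2

Derivation:
Start: S0
  read 'b': S0 --b--> S2
  read 'a': S2 --a--> S0
  read 'a': S0 --a--> S1
  read 'b': S1 --b--> S2
  read 'a': S2 --a--> S0
  read 'a': S0 --a--> S1
  read 'a': S1 --a--> S1
  read 'b': S1 --b--> S2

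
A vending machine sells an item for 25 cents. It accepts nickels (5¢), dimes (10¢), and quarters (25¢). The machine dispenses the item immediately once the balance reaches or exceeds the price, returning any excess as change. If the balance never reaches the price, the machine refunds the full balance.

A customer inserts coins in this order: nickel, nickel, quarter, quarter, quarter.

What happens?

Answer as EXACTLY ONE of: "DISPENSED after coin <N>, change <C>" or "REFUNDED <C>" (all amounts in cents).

Price: 25¢
Coin 1 (nickel, 5¢): balance = 5¢
Coin 2 (nickel, 5¢): balance = 10¢
Coin 3 (quarter, 25¢): balance = 35¢
  → balance >= price → DISPENSE, change = 35 - 25 = 10¢

Answer: DISPENSED after coin 3, change 10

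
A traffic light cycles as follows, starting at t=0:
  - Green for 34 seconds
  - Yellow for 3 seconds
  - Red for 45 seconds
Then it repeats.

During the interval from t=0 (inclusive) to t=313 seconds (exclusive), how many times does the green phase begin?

Cycle = 34+3+45 = 82s
green phase starts at t = k*82 + 0 for k=0,1,2,...
Need k*82+0 < 313 → k < 3.817
k ∈ {0, ..., 3} → 4 starts

Answer: 4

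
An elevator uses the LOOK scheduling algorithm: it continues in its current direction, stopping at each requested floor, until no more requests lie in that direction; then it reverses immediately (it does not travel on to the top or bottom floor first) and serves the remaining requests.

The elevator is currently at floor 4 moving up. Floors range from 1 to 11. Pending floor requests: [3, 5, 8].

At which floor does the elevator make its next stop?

Current floor: 4, direction: up
Requests above: [5, 8]
Requests below: [3]
Moving up and requests lie above → nearest above is min([5, 8]) = 5

Answer: 5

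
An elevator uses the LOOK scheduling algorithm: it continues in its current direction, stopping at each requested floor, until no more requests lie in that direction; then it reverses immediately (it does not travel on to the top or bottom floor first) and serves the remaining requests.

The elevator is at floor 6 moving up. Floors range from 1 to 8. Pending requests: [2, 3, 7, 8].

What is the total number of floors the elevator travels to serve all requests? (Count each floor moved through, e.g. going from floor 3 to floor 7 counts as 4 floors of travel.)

Answer: 8

Derivation:
Start at floor 6 moving up, LOOK stop order: [7, 8, 3, 2]
  6 → 7: |7-6| = 1, total = 1
  7 → 8: |8-7| = 1, total = 2
  8 → 3: |3-8| = 5, total = 7
  3 → 2: |2-3| = 1, total = 8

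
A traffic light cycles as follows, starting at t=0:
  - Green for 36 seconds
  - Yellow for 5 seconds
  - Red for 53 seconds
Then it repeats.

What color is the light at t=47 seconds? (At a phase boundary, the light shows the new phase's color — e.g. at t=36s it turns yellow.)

Cycle length = 36 + 5 + 53 = 94s
t = 47, phase_t = 47 mod 94 = 47
47 >= 41 → RED

Answer: red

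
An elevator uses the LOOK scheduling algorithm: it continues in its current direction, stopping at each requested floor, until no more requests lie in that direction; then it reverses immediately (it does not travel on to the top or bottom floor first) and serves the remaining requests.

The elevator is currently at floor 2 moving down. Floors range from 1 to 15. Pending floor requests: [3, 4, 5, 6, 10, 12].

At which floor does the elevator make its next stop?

Answer: 3

Derivation:
Current floor: 2, direction: down
Requests above: [3, 4, 5, 6, 10, 12]
Requests below: []
Moving down but no requests below → reverse; nearest above is min([3, 4, 5, 6, 10, 12]) = 3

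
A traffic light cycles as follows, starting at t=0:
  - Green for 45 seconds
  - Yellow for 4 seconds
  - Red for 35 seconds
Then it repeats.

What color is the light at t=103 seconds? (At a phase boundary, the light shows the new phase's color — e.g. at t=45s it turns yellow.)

Answer: green

Derivation:
Cycle length = 45 + 4 + 35 = 84s
t = 103, phase_t = 103 mod 84 = 19
19 < 45 (green end) → GREEN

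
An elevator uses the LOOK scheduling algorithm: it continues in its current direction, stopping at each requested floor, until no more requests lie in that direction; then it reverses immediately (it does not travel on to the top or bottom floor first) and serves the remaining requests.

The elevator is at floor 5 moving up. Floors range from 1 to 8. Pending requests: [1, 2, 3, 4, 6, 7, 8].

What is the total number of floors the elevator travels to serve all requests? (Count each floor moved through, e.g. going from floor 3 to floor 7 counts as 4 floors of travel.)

Start at floor 5 moving up, LOOK stop order: [6, 7, 8, 4, 3, 2, 1]
  5 → 6: |6-5| = 1, total = 1
  6 → 7: |7-6| = 1, total = 2
  7 → 8: |8-7| = 1, total = 3
  8 → 4: |4-8| = 4, total = 7
  4 → 3: |3-4| = 1, total = 8
  3 → 2: |2-3| = 1, total = 9
  2 → 1: |1-2| = 1, total = 10

Answer: 10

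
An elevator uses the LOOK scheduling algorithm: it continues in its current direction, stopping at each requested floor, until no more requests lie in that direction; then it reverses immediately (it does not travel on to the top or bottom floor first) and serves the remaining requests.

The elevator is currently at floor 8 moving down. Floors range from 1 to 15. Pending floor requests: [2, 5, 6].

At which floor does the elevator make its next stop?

Current floor: 8, direction: down
Requests above: []
Requests below: [2, 5, 6]
Moving down and requests lie below → nearest below is max([2, 5, 6]) = 6

Answer: 6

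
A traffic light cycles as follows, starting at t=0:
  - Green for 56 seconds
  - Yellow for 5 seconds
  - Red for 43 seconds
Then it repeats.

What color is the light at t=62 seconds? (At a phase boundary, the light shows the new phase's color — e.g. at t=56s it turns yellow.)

Answer: red

Derivation:
Cycle length = 56 + 5 + 43 = 104s
t = 62, phase_t = 62 mod 104 = 62
62 >= 61 → RED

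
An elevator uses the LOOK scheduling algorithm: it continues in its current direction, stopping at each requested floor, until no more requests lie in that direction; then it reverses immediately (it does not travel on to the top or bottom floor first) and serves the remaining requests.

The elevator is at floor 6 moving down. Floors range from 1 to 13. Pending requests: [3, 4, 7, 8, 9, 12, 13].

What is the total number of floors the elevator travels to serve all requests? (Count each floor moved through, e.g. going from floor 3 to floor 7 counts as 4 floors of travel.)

Start at floor 6 moving down, LOOK stop order: [4, 3, 7, 8, 9, 12, 13]
  6 → 4: |4-6| = 2, total = 2
  4 → 3: |3-4| = 1, total = 3
  3 → 7: |7-3| = 4, total = 7
  7 → 8: |8-7| = 1, total = 8
  8 → 9: |9-8| = 1, total = 9
  9 → 12: |12-9| = 3, total = 12
  12 → 13: |13-12| = 1, total = 13

Answer: 13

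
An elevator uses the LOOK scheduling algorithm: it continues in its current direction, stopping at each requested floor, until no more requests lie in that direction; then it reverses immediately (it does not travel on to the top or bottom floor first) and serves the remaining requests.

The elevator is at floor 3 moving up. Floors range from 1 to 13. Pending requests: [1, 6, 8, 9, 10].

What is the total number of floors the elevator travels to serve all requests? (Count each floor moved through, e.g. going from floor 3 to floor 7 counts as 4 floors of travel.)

Answer: 16

Derivation:
Start at floor 3 moving up, LOOK stop order: [6, 8, 9, 10, 1]
  3 → 6: |6-3| = 3, total = 3
  6 → 8: |8-6| = 2, total = 5
  8 → 9: |9-8| = 1, total = 6
  9 → 10: |10-9| = 1, total = 7
  10 → 1: |1-10| = 9, total = 16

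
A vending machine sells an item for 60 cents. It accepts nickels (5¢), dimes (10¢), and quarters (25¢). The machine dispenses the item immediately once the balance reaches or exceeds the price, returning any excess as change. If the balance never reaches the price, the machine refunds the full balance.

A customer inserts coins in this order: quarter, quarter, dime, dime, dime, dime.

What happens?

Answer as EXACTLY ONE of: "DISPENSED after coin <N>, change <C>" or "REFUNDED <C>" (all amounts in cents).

Answer: DISPENSED after coin 3, change 0

Derivation:
Price: 60¢
Coin 1 (quarter, 25¢): balance = 25¢
Coin 2 (quarter, 25¢): balance = 50¢
Coin 3 (dime, 10¢): balance = 60¢
  → balance >= price → DISPENSE, change = 60 - 60 = 0¢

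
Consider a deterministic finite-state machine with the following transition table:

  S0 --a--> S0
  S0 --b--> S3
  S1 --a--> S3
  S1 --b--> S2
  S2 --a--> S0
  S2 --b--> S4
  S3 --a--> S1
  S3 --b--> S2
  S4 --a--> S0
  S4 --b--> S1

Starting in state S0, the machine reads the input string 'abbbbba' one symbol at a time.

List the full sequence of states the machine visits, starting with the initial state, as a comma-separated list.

Start: S0
  read 'a': S0 --a--> S0
  read 'b': S0 --b--> S3
  read 'b': S3 --b--> S2
  read 'b': S2 --b--> S4
  read 'b': S4 --b--> S1
  read 'b': S1 --b--> S2
  read 'a': S2 --a--> S0

Answer: S0, S0, S3, S2, S4, S1, S2, S0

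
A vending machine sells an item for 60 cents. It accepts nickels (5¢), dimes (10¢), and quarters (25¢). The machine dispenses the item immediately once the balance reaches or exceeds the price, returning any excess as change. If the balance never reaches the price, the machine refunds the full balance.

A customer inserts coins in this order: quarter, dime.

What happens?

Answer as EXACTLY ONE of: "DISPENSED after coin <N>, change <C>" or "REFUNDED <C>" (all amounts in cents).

Price: 60¢
Coin 1 (quarter, 25¢): balance = 25¢
Coin 2 (dime, 10¢): balance = 35¢
All coins inserted, balance 35¢ < price 60¢ → REFUND 35¢

Answer: REFUNDED 35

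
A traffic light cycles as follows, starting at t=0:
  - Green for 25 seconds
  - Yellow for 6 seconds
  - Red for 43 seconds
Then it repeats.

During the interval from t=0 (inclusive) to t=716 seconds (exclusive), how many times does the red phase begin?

Cycle = 25+6+43 = 74s
red phase starts at t = k*74 + 31 for k=0,1,2,...
Need k*74+31 < 716 → k < 9.257
k ∈ {0, ..., 9} → 10 starts

Answer: 10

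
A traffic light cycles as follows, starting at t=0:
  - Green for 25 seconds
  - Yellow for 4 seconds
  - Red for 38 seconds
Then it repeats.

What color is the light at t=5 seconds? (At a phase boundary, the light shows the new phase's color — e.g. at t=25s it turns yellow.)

Cycle length = 25 + 4 + 38 = 67s
t = 5, phase_t = 5 mod 67 = 5
5 < 25 (green end) → GREEN

Answer: green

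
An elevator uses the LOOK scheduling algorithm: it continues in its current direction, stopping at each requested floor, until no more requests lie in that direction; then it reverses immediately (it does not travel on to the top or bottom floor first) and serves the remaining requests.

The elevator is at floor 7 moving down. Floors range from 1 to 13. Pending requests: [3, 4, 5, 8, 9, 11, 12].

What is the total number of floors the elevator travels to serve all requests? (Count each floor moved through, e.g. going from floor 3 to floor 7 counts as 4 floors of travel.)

Start at floor 7 moving down, LOOK stop order: [5, 4, 3, 8, 9, 11, 12]
  7 → 5: |5-7| = 2, total = 2
  5 → 4: |4-5| = 1, total = 3
  4 → 3: |3-4| = 1, total = 4
  3 → 8: |8-3| = 5, total = 9
  8 → 9: |9-8| = 1, total = 10
  9 → 11: |11-9| = 2, total = 12
  11 → 12: |12-11| = 1, total = 13

Answer: 13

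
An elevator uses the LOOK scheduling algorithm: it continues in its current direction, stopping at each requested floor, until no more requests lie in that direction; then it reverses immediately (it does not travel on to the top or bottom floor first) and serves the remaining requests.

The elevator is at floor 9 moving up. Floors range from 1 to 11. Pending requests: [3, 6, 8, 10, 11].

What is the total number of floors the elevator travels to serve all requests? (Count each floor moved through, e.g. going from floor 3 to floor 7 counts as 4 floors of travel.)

Answer: 10

Derivation:
Start at floor 9 moving up, LOOK stop order: [10, 11, 8, 6, 3]
  9 → 10: |10-9| = 1, total = 1
  10 → 11: |11-10| = 1, total = 2
  11 → 8: |8-11| = 3, total = 5
  8 → 6: |6-8| = 2, total = 7
  6 → 3: |3-6| = 3, total = 10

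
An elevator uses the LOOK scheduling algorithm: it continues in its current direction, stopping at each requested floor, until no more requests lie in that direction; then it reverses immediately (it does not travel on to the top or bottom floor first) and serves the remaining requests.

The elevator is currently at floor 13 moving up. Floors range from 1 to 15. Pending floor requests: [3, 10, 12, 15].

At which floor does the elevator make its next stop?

Answer: 15

Derivation:
Current floor: 13, direction: up
Requests above: [15]
Requests below: [3, 10, 12]
Moving up and requests lie above → nearest above is min([15]) = 15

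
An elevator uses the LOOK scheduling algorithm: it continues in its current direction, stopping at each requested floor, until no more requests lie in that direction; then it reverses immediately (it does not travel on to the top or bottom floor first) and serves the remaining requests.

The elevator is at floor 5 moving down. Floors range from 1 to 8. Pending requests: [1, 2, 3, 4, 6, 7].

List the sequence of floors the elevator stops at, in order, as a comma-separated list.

Current: 5, moving DOWN
Serve below first (descending): [4, 3, 2, 1]
Then reverse, serve above (ascending): [6, 7]

Answer: 4, 3, 2, 1, 6, 7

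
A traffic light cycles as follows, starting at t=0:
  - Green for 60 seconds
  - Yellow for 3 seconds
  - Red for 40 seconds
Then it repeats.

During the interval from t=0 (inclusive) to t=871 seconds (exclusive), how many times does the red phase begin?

Answer: 8

Derivation:
Cycle = 60+3+40 = 103s
red phase starts at t = k*103 + 63 for k=0,1,2,...
Need k*103+63 < 871 → k < 7.845
k ∈ {0, ..., 7} → 8 starts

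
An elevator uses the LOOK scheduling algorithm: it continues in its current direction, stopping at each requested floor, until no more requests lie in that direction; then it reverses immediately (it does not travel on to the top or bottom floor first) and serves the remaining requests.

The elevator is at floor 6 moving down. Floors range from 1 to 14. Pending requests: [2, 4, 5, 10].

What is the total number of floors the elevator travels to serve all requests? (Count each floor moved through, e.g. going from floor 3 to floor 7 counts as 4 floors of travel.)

Start at floor 6 moving down, LOOK stop order: [5, 4, 2, 10]
  6 → 5: |5-6| = 1, total = 1
  5 → 4: |4-5| = 1, total = 2
  4 → 2: |2-4| = 2, total = 4
  2 → 10: |10-2| = 8, total = 12

Answer: 12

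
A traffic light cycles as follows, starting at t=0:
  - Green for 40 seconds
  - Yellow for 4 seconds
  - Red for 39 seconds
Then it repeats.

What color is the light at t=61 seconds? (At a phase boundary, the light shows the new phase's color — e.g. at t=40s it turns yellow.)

Cycle length = 40 + 4 + 39 = 83s
t = 61, phase_t = 61 mod 83 = 61
61 >= 44 → RED

Answer: red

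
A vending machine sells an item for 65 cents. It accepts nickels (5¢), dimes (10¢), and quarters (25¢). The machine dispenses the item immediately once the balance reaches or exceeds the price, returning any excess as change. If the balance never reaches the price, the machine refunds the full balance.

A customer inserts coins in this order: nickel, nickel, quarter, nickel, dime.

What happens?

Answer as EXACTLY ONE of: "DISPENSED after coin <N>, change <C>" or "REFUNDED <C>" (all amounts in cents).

Price: 65¢
Coin 1 (nickel, 5¢): balance = 5¢
Coin 2 (nickel, 5¢): balance = 10¢
Coin 3 (quarter, 25¢): balance = 35¢
Coin 4 (nickel, 5¢): balance = 40¢
Coin 5 (dime, 10¢): balance = 50¢
All coins inserted, balance 50¢ < price 65¢ → REFUND 50¢

Answer: REFUNDED 50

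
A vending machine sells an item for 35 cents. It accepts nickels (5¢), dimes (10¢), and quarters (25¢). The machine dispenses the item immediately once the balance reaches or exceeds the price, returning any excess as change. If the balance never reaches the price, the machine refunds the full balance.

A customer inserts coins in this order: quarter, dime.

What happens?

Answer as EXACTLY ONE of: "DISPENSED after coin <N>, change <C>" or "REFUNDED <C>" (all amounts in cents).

Price: 35¢
Coin 1 (quarter, 25¢): balance = 25¢
Coin 2 (dime, 10¢): balance = 35¢
  → balance >= price → DISPENSE, change = 35 - 35 = 0¢

Answer: DISPENSED after coin 2, change 0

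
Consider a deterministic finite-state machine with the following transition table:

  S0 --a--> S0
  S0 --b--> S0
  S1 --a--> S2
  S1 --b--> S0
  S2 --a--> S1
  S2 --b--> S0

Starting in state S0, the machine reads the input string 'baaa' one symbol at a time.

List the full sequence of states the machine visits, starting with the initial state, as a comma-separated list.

Answer: S0, S0, S0, S0, S0

Derivation:
Start: S0
  read 'b': S0 --b--> S0
  read 'a': S0 --a--> S0
  read 'a': S0 --a--> S0
  read 'a': S0 --a--> S0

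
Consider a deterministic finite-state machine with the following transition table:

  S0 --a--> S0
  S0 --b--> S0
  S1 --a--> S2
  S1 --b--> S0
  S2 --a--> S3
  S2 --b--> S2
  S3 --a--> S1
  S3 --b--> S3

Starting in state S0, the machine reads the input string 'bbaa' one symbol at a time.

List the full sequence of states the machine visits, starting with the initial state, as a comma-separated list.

Answer: S0, S0, S0, S0, S0

Derivation:
Start: S0
  read 'b': S0 --b--> S0
  read 'b': S0 --b--> S0
  read 'a': S0 --a--> S0
  read 'a': S0 --a--> S0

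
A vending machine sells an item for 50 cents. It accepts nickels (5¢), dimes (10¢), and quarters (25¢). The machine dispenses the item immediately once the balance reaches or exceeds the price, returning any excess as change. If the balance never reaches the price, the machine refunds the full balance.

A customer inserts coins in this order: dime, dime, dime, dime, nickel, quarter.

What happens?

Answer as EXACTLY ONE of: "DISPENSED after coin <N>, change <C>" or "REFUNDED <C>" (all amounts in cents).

Price: 50¢
Coin 1 (dime, 10¢): balance = 10¢
Coin 2 (dime, 10¢): balance = 20¢
Coin 3 (dime, 10¢): balance = 30¢
Coin 4 (dime, 10¢): balance = 40¢
Coin 5 (nickel, 5¢): balance = 45¢
Coin 6 (quarter, 25¢): balance = 70¢
  → balance >= price → DISPENSE, change = 70 - 50 = 20¢

Answer: DISPENSED after coin 6, change 20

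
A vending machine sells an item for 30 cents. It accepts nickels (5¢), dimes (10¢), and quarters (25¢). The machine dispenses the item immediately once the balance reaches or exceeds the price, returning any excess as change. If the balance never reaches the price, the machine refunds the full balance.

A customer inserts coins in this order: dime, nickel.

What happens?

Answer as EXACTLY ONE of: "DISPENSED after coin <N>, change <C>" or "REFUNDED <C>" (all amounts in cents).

Price: 30¢
Coin 1 (dime, 10¢): balance = 10¢
Coin 2 (nickel, 5¢): balance = 15¢
All coins inserted, balance 15¢ < price 30¢ → REFUND 15¢

Answer: REFUNDED 15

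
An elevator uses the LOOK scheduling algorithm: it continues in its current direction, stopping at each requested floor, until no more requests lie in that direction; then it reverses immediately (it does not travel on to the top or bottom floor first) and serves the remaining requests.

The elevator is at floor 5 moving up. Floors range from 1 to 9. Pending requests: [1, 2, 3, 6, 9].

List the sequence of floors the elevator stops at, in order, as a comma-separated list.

Answer: 6, 9, 3, 2, 1

Derivation:
Current: 5, moving UP
Serve above first (ascending): [6, 9]
Then reverse, serve below (descending): [3, 2, 1]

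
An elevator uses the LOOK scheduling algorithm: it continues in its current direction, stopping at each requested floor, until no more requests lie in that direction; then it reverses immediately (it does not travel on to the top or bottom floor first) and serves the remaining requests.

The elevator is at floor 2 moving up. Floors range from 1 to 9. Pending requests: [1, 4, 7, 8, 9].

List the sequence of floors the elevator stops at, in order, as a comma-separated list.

Answer: 4, 7, 8, 9, 1

Derivation:
Current: 2, moving UP
Serve above first (ascending): [4, 7, 8, 9]
Then reverse, serve below (descending): [1]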